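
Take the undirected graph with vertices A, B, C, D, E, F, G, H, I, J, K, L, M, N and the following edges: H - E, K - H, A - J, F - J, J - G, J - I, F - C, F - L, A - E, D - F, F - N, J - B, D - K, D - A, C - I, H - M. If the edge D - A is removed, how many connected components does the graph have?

1

D and A are still connected via D-F-J-A, so the component count stays at 1.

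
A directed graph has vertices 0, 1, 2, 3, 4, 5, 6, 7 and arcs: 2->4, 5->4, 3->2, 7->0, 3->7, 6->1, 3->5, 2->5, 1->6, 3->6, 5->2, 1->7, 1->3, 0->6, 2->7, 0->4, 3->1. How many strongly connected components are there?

2

{0, 1, 2, 3, 5, 6, 7} are all mutually reachable — one SCC of size 7.
{4} is an SCC by itself.
That gives 2 strongly connected components.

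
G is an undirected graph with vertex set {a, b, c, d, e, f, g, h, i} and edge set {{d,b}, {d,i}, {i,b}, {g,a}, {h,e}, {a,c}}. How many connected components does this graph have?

4

f is isolated — a component by itself.
Starting from e we can reach e, h. That is one component of size 2.
Starting from a we can reach a, c, g. That is one component of size 3.
Starting from b we can reach b, d, i. That is one component of size 3.
Total: 4 components.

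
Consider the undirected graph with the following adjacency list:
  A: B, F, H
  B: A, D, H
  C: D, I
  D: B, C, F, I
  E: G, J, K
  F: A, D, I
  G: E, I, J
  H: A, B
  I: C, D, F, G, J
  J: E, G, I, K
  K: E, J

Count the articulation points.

Removing I increases the component count from 1 to 2, so I is a cut vertex.
By contrast removing A leaves 1 component; it is not a cut vertex. No other vertex is a cut vertex either.

1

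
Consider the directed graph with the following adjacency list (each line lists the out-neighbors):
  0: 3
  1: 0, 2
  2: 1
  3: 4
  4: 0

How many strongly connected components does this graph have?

2

{0, 3, 4} are all mutually reachable — one SCC of size 3.
{1, 2} are all mutually reachable — one SCC of size 2.
That gives 2 strongly connected components.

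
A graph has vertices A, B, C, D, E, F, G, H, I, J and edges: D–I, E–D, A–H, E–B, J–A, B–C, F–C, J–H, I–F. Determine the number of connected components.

G is isolated — a component by itself.
Starting from A we can reach A, H, J. That is one component of size 3.
Starting from B we can reach B, C, D, E, F, I. That is one component of size 6.
Total: 3 components.

3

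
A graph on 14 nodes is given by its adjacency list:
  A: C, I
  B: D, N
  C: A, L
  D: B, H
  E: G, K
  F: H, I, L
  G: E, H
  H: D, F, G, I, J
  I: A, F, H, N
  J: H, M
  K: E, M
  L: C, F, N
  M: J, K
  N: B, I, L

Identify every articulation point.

Removing H increases the component count from 1 to 2, so H is a cut vertex.
By contrast removing G leaves 1 component; it is not a cut vertex. No other vertex is a cut vertex either.

H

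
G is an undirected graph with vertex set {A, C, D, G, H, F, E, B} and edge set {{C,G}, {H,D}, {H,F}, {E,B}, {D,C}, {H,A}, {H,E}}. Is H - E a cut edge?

Removing H - E leaves no path between H and E: the component count goes from 1 to 2. So it is a bridge.

Yes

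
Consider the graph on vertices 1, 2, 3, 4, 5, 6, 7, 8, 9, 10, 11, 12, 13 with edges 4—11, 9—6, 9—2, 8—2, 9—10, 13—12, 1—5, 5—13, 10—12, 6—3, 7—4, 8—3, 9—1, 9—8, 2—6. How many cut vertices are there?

2

Removing 4 increases the component count from 2 to 3, so 4 is a cut vertex.
Removing 9 increases the component count from 2 to 3, so 9 is a cut vertex.
By contrast removing 2 leaves 2 components; it is not a cut vertex. No other vertex is a cut vertex either.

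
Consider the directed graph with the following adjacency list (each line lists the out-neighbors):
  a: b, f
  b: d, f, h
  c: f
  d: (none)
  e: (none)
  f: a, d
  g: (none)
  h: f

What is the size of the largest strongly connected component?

{a, b, f, h} are all mutually reachable — one SCC of size 4.
{g} is an SCC by itself.
{c} is an SCC by itself.
{d} is an SCC by itself.
{e} is an SCC by itself.
The largest has 4 vertices.

4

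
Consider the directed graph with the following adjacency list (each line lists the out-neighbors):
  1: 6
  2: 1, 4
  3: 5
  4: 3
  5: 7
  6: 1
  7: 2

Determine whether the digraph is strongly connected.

There is no directed path from 1 to 5, so the graph is not strongly connected.

No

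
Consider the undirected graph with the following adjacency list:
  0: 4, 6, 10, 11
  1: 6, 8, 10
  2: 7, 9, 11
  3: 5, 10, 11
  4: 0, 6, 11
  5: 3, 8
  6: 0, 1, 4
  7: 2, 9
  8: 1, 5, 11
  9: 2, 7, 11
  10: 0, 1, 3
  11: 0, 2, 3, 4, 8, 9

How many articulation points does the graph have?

Removing 11 increases the component count from 1 to 2, so 11 is a cut vertex.
By contrast removing 0 leaves 1 component; it is not a cut vertex. No other vertex is a cut vertex either.

1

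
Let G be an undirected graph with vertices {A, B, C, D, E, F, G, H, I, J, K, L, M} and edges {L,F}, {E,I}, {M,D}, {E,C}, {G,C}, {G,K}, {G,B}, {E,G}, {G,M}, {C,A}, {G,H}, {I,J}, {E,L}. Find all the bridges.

The edges on the cycle E-G-C-E are not bridges since each lies on that cycle.
But removing F-L disconnects F from L; removing G-H disconnects G from H; removing I-J disconnects I from J; removing C-A disconnects C from A — these are bridges.
In total 10 edges are bridges.

A-C, B-G, D-M, E-I, E-L, F-L, G-H, G-K, G-M, I-J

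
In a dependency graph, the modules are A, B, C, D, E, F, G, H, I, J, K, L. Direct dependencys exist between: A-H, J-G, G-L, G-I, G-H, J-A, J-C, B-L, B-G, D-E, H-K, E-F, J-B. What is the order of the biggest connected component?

Starting from D we can reach D, E, F. That is one component of size 3.
Starting from A we can reach A, B, C, G, H, I, J, K, L. That is one component of size 9.
The largest has 9 vertices.

9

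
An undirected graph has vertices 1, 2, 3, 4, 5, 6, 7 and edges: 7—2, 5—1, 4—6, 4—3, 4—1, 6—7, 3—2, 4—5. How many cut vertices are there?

1

Removing 4 increases the component count from 1 to 2, so 4 is a cut vertex.
By contrast removing 5 leaves 1 component; it is not a cut vertex. No other vertex is a cut vertex either.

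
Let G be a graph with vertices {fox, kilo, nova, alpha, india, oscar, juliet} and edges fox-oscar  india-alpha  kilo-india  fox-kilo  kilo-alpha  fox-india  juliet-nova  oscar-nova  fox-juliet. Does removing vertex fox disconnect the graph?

Yes

Deleting fox raises the number of components from 1 to 2, so fox is a cut vertex.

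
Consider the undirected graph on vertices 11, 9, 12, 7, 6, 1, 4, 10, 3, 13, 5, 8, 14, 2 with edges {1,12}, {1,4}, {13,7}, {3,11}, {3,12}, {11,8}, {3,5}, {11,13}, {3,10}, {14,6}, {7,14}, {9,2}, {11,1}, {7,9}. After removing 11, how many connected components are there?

With 11 gone, the remaining components are: {8}; {1, 3, 4, 5, 10, 12}; {2, 6, 7, 9, 13, 14}.
That is 3 components.

3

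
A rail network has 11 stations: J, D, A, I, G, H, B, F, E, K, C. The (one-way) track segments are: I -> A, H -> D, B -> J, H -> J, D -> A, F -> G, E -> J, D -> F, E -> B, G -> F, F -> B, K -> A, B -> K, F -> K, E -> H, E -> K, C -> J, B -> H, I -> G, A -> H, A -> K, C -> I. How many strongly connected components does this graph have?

5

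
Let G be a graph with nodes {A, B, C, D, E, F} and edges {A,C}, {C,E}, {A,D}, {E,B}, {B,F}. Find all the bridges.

A-C, A-D, B-E, B-F, C-E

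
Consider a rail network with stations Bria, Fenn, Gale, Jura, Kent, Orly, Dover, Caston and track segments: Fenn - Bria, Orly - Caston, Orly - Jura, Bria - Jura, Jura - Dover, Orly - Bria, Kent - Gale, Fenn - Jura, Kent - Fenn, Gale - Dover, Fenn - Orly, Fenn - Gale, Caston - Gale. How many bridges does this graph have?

0

The edges on the cycle Orly-Caston-Gale-Dover-Jura-Orly are not bridges since each lies on that cycle.
Every edge lies on some cycle, so there are no bridges.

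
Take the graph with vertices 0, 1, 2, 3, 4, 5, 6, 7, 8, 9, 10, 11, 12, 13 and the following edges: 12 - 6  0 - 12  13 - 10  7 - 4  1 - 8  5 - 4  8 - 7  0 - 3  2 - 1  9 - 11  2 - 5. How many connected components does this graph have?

Starting from 10 we can reach 10, 13. That is one component of size 2.
Starting from 9 we can reach 9, 11. That is one component of size 2.
Starting from 0 we can reach 0, 3, 6, 12. That is one component of size 4.
Starting from 1 we can reach 1, 2, 4, 5, 7, 8. That is one component of size 6.
Total: 4 components.

4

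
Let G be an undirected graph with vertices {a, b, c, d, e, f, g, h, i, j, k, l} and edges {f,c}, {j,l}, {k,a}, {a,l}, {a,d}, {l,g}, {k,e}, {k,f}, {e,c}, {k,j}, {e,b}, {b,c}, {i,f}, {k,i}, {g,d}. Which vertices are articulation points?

k

Removing k increases the component count from 2 to 3, so k is a cut vertex.
By contrast removing i leaves 2 components; it is not a cut vertex. No other vertex is a cut vertex either.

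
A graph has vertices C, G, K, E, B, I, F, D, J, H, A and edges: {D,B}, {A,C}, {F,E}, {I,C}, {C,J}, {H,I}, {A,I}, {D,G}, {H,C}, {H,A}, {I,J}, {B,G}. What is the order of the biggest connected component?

5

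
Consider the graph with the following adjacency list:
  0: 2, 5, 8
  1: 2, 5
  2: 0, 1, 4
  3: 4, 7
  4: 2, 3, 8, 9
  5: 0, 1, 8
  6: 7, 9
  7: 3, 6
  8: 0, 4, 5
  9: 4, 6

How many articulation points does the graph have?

1

Removing 4 increases the component count from 1 to 2, so 4 is a cut vertex.
By contrast removing 9 leaves 1 component; it is not a cut vertex. No other vertex is a cut vertex either.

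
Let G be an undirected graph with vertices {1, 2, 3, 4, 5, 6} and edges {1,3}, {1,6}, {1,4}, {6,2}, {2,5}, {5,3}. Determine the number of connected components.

1

Starting from 1 we can reach 1, 2, 3, 4, 5, 6. That is one component of size 6.
Total: 1 component.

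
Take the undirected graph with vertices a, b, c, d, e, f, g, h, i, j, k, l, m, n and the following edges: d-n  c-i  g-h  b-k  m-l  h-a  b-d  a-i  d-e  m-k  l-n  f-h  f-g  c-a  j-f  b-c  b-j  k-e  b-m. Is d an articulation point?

No

Deleting d leaves 1 component (was 1) (its neighbors b, e, n remain connected to each other), so d is not a cut vertex.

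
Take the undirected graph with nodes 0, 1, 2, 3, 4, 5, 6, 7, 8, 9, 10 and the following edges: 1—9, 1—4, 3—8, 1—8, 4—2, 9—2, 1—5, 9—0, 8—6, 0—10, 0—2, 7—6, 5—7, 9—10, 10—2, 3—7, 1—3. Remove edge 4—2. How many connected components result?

1

4 and 2 are still connected via 4-1-9-2, so the component count stays at 1.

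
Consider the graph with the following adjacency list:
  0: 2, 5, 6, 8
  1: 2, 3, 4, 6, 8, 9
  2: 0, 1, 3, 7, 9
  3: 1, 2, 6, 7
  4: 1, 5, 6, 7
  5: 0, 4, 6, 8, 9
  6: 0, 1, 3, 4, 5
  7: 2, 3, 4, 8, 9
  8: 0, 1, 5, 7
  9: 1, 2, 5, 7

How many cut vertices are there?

Removing 2, for instance, still leaves 1 component. No single vertex removal increases the component count — the graph has no articulation points.

0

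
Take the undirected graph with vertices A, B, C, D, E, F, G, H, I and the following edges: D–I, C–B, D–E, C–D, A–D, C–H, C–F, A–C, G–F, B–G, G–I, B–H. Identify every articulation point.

Removing D increases the component count from 1 to 2, so D is a cut vertex.
By contrast removing E leaves 1 component; it is not a cut vertex. No other vertex is a cut vertex either.

D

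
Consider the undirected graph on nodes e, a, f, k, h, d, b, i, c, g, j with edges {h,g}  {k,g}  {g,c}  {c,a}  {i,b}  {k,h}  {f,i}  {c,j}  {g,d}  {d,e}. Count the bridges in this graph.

7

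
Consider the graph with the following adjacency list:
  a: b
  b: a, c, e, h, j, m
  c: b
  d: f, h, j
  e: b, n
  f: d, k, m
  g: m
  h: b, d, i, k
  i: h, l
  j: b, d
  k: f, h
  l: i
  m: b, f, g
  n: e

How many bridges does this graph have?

The edges on the cycle b-h-d-j-b are not bridges since each lies on that cycle.
But removing e-n disconnects e from n; removing h-i disconnects h from i; removing g-m disconnects g from m; removing e-b disconnects e from b — these are bridges.
In total 7 edges are bridges.

7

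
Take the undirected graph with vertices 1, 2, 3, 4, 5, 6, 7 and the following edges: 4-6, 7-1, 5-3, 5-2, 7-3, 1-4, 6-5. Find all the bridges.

2-5

The edges on the cycle 7-1-4-6-5-3-7 are not bridges since each lies on that cycle.
But removing 5-2 disconnects 5 from 2 — this is a bridge.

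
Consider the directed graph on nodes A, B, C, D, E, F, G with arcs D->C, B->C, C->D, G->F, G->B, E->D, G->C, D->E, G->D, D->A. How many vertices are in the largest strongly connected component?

{C, D, E} are all mutually reachable — one SCC of size 3.
{F} is an SCC by itself.
{G} is an SCC by itself.
{B} is an SCC by itself.
{A} is an SCC by itself.
The largest has 3 vertices.

3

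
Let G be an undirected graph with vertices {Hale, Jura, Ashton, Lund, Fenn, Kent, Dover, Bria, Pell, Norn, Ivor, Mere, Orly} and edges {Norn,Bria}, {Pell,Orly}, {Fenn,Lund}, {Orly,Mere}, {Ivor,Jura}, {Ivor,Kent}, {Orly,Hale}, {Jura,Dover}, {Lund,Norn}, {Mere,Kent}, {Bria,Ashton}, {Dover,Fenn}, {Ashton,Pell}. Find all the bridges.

Hale-Orly

The edges on the cycle Ivor-Jura-Dover-Fenn-Lund-Norn-Bria-Ashton-Pell-Orly-Mere-Kent-Ivor are not bridges since each lies on that cycle.
But removing Orly–Hale disconnects Orly from Hale — this is a bridge.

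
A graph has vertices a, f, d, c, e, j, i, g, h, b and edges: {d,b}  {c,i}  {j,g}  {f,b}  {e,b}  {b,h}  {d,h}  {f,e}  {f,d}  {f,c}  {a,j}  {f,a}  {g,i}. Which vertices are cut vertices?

f

Removing f increases the component count from 1 to 2, so f is a cut vertex.
By contrast removing b leaves 1 component; it is not a cut vertex. No other vertex is a cut vertex either.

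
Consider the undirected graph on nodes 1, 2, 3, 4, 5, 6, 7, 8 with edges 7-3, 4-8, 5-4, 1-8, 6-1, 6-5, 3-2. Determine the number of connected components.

Starting from 2 we can reach 2, 3, 7. That is one component of size 3.
Starting from 1 we can reach 1, 4, 5, 6, 8. That is one component of size 5.
Total: 2 components.

2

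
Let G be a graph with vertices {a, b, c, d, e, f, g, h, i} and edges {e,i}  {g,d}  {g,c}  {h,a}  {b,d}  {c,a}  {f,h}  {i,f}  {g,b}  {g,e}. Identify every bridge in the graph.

none

The edges on the cycle g-b-d-g are not bridges since each lies on that cycle.
Every edge lies on some cycle, so there are no bridges.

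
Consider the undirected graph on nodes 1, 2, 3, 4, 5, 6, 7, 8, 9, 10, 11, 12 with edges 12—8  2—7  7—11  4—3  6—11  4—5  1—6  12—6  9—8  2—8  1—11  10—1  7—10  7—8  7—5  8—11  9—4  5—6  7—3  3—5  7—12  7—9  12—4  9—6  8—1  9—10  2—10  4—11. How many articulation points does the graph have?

0

Removing 2, for instance, still leaves 1 component. No single vertex removal increases the component count — the graph has no articulation points.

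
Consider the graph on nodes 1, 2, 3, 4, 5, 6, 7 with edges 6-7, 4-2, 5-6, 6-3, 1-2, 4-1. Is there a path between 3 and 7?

Yes

From 3 we can reach 3, 5, 6, 7, which includes 7.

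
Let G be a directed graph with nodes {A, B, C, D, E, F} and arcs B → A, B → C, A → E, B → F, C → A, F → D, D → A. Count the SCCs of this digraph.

{E} is an SCC by itself.
{F} is an SCC by itself.
{D} is an SCC by itself.
{B} is an SCC by itself.
{C} is an SCC by itself.
(and 1 more singleton SCC)
That gives 6 strongly connected components.

6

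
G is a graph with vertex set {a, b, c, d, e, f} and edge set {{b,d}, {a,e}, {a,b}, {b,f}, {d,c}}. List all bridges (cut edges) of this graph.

a-b, a-e, b-d, b-f, c-d

removing f—b disconnects f from b; removing b—a disconnects b from a; removing c—d disconnects c from d; removing d—b disconnects d from b — these are bridges.
In total 5 edges are bridges.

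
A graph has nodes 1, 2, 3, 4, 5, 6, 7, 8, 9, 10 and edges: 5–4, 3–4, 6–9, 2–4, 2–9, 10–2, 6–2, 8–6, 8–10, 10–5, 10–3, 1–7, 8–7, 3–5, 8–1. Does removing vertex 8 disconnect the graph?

Yes

Deleting 8 raises the number of components from 1 to 2, so 8 is a cut vertex.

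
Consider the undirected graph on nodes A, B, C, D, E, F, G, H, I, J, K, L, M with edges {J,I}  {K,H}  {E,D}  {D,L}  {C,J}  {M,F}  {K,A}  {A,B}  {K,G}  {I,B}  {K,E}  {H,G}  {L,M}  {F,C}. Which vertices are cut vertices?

K

Removing K increases the component count from 1 to 2, so K is a cut vertex.
By contrast removing J leaves 1 component; it is not a cut vertex. No other vertex is a cut vertex either.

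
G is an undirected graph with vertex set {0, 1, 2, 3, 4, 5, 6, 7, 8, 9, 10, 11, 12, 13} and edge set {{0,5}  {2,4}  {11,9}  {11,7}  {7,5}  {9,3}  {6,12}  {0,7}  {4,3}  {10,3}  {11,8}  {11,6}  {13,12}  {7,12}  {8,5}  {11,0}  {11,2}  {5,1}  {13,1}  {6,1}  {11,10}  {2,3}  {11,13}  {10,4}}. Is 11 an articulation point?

Deleting 11 raises the number of components from 1 to 2, so 11 is a cut vertex.

Yes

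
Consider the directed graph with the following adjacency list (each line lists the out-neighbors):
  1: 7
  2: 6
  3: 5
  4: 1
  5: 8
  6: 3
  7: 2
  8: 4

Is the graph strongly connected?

From 8 we can reach every vertex (1, 2, 3, 4, 5, 6, 7, 8), and every vertex can reach 8 (1, 2, 3, 4, 5, 6, 7, 8). So the whole graph is one strongly connected component.

Yes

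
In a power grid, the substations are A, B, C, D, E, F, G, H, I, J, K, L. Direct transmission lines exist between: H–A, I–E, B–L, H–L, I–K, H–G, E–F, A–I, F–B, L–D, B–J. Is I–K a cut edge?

Removing I–K leaves no path between I and K: the component count goes from 2 to 3. So it is a bridge.

Yes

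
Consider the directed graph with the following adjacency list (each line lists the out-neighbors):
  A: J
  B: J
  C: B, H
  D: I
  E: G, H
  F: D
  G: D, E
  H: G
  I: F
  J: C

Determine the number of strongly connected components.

4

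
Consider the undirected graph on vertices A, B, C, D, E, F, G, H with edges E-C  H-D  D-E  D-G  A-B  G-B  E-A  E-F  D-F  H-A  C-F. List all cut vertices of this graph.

none

Removing D, for instance, still leaves 1 component. No single vertex removal increases the component count — the graph has no articulation points.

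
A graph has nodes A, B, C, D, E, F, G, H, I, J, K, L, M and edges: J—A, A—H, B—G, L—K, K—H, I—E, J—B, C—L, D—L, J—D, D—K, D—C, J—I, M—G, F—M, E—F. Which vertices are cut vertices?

J

Removing J increases the component count from 1 to 2, so J is a cut vertex.
By contrast removing I leaves 1 component; it is not a cut vertex. No other vertex is a cut vertex either.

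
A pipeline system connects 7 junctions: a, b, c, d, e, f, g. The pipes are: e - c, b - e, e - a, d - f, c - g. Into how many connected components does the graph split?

2

Starting from d we can reach d, f. That is one component of size 2.
Starting from a we can reach a, b, c, e, g. That is one component of size 5.
Total: 2 components.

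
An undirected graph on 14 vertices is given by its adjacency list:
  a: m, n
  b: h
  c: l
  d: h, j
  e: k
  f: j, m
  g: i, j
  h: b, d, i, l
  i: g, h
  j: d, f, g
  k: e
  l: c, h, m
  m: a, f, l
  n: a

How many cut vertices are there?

4

Removing a increases the component count from 2 to 3, so a is a cut vertex.
Removing h increases the component count from 2 to 3, so h is a cut vertex.
Removing l increases the component count from 2 to 3, so l is a cut vertex.
Likewise m is a cut vertex.
By contrast removing g leaves 2 components; it is not a cut vertex. No other vertex is a cut vertex either.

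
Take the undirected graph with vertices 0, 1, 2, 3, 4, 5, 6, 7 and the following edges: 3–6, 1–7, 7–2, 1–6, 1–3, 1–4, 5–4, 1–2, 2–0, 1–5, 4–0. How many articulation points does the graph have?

1

Removing 1 increases the component count from 1 to 2, so 1 is a cut vertex.
By contrast removing 5 leaves 1 component; it is not a cut vertex. No other vertex is a cut vertex either.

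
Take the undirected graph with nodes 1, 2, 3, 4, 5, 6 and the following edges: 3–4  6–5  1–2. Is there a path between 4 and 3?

Yes

From 4 we can reach 3, 4, which includes 3.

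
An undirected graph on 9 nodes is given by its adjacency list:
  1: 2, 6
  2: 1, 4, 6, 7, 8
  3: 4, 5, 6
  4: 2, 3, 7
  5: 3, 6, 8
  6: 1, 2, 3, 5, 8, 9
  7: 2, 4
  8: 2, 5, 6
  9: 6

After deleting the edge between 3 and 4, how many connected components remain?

3 and 4 are still connected via 3-6-2-4, so the component count stays at 1.

1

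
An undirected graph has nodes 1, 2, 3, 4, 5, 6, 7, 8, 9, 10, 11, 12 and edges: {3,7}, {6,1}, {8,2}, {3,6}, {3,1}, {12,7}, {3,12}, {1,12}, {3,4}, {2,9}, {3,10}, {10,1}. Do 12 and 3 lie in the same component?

Yes

From 12 we can reach 1, 3, 4, 6, 7, 10, 12, which includes 3.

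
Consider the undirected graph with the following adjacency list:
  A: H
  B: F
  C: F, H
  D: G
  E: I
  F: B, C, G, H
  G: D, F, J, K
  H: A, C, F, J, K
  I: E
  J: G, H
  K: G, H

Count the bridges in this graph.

4

The edges on the cycle H-F-G-J-H are not bridges since each lies on that cycle.
But removing H-A disconnects H from A; removing B-F disconnects B from F; removing E-I disconnects E from I; removing D-G disconnects D from G — these are bridges.
That makes 4 bridges.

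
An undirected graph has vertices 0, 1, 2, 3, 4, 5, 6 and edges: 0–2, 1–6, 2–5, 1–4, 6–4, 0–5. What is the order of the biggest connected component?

3

3 is isolated — a component by itself.
Starting from 1 we can reach 1, 4, 6. That is one component of size 3.
Starting from 0 we can reach 0, 2, 5. That is one component of size 3.
The largest has 3 vertices.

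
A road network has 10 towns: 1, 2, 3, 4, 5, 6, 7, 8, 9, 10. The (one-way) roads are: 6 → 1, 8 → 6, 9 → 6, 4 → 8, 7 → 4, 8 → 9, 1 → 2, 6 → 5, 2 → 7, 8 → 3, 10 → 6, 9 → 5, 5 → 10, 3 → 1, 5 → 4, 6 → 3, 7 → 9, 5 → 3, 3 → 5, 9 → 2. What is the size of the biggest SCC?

10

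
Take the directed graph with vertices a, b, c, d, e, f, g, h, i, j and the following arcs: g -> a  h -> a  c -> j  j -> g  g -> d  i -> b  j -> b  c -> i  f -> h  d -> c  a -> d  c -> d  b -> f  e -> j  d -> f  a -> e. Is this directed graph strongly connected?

Yes

From e we can reach every vertex (a, b, c, d, e, f, g, h, i, j), and every vertex can reach e (a, b, c, d, e, f, g, h, i, j). So the whole graph is one strongly connected component.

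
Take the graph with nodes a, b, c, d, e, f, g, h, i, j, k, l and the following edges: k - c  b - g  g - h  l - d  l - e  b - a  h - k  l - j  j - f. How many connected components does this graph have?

i is isolated — a component by itself.
Starting from d we can reach d, e, f, j, l. That is one component of size 5.
Starting from a we can reach a, b, c, g, h, k. That is one component of size 6.
Total: 3 components.

3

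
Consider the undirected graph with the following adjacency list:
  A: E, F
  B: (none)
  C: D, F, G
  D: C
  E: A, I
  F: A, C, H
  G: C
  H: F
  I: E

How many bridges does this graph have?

removing C-F disconnects C from F; removing F-H disconnects F from H; removing I-E disconnects I from E; removing D-C disconnects D from C — these are bridges.
In total 7 edges are bridges.

7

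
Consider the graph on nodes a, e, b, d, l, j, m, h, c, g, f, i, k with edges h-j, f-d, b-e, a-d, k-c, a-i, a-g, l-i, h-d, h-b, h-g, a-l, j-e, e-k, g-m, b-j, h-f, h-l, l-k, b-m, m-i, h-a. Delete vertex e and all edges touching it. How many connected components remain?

With e gone, the remaining components are: {a, b, c, d, f, g, h, i, j, k, l, m}.
That is 1 component.

1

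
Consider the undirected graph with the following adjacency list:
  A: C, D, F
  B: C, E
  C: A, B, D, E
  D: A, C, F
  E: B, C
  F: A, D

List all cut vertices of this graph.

C

Removing C increases the component count from 1 to 2, so C is a cut vertex.
By contrast removing E leaves 1 component; it is not a cut vertex. No other vertex is a cut vertex either.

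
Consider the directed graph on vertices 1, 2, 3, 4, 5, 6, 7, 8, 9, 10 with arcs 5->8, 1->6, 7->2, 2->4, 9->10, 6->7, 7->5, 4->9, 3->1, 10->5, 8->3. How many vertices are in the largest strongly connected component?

10

{1, 2, 3, 4, 5, 6, 7, 8, 9, 10} are all mutually reachable — one SCC of size 10.
The largest has 10 vertices.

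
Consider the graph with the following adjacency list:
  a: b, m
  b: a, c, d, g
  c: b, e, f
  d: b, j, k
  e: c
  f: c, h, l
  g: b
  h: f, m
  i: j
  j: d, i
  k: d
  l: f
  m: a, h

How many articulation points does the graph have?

5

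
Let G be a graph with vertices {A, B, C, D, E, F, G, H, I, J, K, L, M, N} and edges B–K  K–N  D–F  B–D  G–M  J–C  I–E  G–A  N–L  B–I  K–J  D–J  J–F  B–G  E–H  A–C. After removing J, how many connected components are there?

1

With J gone, the remaining components are: {A, B, C, D, E, F, G, H, I, K, L, M, N}.
That is 1 component.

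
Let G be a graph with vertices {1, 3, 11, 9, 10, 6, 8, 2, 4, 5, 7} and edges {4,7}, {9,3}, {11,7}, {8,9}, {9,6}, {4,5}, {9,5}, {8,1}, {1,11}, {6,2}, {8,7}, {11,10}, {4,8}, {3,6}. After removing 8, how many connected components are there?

With 8 gone, the remaining components are: {1, 2, 3, 4, 5, 6, 7, 9, 10, 11}.
That is 1 component.

1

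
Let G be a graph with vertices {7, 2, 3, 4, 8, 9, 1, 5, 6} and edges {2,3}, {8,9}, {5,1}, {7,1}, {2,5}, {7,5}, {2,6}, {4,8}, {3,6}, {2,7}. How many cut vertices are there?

Removing 2 increases the component count from 2 to 3, so 2 is a cut vertex.
Removing 8 increases the component count from 2 to 3, so 8 is a cut vertex.
By contrast removing 5 leaves 2 components; it is not a cut vertex. No other vertex is a cut vertex either.

2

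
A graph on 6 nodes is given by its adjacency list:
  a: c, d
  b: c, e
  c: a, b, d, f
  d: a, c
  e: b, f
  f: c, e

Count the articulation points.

Removing c increases the component count from 1 to 2, so c is a cut vertex.
By contrast removing a leaves 1 component; it is not a cut vertex. No other vertex is a cut vertex either.

1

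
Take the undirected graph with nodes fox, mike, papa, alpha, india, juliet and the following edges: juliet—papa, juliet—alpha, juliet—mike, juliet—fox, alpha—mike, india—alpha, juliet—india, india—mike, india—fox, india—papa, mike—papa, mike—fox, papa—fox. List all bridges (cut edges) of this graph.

none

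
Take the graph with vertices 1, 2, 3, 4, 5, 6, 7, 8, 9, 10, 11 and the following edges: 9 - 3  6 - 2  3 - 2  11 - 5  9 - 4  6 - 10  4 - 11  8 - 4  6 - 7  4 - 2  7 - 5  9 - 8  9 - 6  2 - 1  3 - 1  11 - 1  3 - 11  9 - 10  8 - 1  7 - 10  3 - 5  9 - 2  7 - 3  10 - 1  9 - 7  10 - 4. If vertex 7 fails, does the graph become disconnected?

No

Deleting 7 leaves 1 component (was 1) (its neighbors 3, 5, 6, 9, 10 remain connected to each other), so 7 is not a cut vertex.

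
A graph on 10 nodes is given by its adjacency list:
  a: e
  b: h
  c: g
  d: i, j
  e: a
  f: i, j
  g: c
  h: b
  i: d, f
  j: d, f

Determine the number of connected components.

Starting from b we can reach b, h. That is one component of size 2.
Starting from c we can reach c, g. That is one component of size 2.
Starting from a we can reach a, e. That is one component of size 2.
Starting from d we can reach d, f, i, j. That is one component of size 4.
Total: 4 components.

4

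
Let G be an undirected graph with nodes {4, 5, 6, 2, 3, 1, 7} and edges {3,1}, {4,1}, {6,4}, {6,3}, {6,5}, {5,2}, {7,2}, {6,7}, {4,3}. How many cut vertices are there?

1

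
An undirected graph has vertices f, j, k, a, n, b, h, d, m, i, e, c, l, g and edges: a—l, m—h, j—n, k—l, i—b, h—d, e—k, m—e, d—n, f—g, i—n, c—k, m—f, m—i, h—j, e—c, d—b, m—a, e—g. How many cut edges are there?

0

The edges on the cycle h-j-n-d-h are not bridges since each lies on that cycle.
Every edge lies on some cycle, so there are no bridges.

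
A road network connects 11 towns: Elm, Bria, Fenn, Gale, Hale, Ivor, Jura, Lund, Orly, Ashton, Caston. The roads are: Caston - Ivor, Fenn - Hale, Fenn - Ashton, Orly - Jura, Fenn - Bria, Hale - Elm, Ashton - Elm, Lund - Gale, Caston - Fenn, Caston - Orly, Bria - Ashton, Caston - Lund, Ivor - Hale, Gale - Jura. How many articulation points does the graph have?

Removing Caston increases the component count from 1 to 2, so Caston is a cut vertex.
By contrast removing Bria leaves 1 component; it is not a cut vertex. No other vertex is a cut vertex either.

1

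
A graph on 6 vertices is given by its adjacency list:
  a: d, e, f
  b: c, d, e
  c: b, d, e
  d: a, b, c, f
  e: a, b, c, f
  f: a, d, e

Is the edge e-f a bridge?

No

After removing e-f, the path e-a-f still connects them, so the edge is not a bridge.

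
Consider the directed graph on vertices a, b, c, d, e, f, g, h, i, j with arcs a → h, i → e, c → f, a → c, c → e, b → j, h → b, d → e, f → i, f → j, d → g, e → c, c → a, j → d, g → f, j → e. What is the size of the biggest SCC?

{a, b, c, d, e, f, g, h, i, j} are all mutually reachable — one SCC of size 10.
The largest has 10 vertices.

10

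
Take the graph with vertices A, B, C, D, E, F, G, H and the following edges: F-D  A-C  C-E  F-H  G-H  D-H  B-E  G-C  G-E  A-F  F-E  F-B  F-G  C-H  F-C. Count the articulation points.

Removing F, for instance, still leaves 1 component. No single vertex removal increases the component count — the graph has no articulation points.

0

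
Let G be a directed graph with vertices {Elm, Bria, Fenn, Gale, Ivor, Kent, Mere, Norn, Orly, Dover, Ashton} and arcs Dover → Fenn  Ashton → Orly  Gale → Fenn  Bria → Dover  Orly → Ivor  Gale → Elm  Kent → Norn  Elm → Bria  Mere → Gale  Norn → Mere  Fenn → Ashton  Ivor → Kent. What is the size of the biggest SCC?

11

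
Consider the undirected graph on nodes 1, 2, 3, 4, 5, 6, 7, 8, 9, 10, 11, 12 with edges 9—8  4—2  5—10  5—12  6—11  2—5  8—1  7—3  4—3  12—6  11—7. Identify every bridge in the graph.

1-8, 10-5, 8-9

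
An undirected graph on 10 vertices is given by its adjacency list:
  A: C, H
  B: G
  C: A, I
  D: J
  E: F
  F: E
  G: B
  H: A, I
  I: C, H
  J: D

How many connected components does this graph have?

4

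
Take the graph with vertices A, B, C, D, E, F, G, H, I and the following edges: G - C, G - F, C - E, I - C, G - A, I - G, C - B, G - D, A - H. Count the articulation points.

3

Removing A increases the component count from 1 to 2, so A is a cut vertex.
Removing C increases the component count from 1 to 3, so C is a cut vertex.
Removing G increases the component count from 1 to 4, so G is a cut vertex.
By contrast removing B leaves 1 component; it is not a cut vertex. No other vertex is a cut vertex either.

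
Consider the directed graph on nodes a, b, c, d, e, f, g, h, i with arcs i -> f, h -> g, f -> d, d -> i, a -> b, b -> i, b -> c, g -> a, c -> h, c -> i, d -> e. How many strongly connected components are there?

{a, b, c, g, h} are all mutually reachable — one SCC of size 5.
{d, f, i} are all mutually reachable — one SCC of size 3.
{e} is an SCC by itself.
That gives 3 strongly connected components.

3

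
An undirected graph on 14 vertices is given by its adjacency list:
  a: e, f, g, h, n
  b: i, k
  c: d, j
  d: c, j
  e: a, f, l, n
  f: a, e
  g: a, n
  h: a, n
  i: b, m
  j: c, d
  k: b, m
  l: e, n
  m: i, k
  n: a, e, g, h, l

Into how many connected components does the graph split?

3

Starting from c we can reach c, d, j. That is one component of size 3.
Starting from b we can reach b, i, k, m. That is one component of size 4.
Starting from a we can reach a, e, f, g, h, l, n. That is one component of size 7.
Total: 3 components.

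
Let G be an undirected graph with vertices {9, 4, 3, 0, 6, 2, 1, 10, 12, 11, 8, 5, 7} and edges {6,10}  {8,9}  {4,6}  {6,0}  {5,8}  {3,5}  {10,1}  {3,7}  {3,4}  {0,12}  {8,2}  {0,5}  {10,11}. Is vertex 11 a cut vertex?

Deleting 11 leaves 1 component (was 1), so 11 is not a cut vertex.

No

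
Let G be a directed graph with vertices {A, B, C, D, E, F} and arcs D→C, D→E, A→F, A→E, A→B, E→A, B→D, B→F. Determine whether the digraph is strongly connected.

No

There is no directed path from C to B, so the graph is not strongly connected.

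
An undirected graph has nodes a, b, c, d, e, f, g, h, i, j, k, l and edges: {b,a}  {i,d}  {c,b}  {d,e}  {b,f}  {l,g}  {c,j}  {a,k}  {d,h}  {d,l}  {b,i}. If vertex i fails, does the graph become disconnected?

Deleting i raises the number of components from 1 to 2, so i is a cut vertex.

Yes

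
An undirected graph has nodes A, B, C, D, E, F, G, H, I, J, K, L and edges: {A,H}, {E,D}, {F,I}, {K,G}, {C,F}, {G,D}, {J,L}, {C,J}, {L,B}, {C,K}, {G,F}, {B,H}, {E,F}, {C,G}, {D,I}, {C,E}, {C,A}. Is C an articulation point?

Deleting C raises the number of components from 1 to 2, so C is a cut vertex.

Yes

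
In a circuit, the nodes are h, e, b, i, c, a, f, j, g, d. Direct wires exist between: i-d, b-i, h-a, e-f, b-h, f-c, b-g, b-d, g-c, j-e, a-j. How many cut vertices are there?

1

Removing b increases the component count from 1 to 2, so b is a cut vertex.
By contrast removing c leaves 1 component; it is not a cut vertex. No other vertex is a cut vertex either.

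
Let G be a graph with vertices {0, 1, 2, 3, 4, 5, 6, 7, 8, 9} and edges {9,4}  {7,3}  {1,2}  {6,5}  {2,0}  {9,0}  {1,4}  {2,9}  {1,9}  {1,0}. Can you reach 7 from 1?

The component containing 1 is {0, 1, 2, 4, 9}, and 7 is not in it.

No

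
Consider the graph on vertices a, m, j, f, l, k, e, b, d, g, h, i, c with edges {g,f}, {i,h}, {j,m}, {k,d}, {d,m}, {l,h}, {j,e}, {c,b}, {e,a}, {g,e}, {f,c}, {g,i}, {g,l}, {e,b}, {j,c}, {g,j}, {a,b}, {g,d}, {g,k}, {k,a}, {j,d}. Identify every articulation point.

g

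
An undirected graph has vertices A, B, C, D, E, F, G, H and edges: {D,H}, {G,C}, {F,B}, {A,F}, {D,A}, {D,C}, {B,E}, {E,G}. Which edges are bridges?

D-H

The edges on the cycle D-A-F-B-E-G-C-D are not bridges since each lies on that cycle.
But removing D–H disconnects D from H — this is a bridge.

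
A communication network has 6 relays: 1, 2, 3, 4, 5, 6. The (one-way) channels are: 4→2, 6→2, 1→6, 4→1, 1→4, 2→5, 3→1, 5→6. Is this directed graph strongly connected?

There is no directed path from 5 to 3, so the graph is not strongly connected.

No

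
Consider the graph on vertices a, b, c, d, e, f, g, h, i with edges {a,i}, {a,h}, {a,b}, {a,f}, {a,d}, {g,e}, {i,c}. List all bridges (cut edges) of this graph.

removing c - i disconnects c from i; removing b - a disconnects b from a; removing i - a disconnects i from a; removing f - a disconnects f from a — these are bridges.
In total 7 edges are bridges.

a-b, a-d, a-f, a-h, a-i, c-i, e-g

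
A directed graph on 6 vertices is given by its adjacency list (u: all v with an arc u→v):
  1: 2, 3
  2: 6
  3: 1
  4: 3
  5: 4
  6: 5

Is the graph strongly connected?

Yes

From 2 we can reach every vertex (1, 2, 3, 4, 5, 6), and every vertex can reach 2 (1, 2, 3, 4, 5, 6). So the whole graph is one strongly connected component.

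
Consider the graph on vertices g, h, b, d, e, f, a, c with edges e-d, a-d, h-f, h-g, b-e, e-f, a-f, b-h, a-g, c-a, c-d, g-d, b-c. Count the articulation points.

Removing h, for instance, still leaves 1 component. No single vertex removal increases the component count — the graph has no articulation points.

0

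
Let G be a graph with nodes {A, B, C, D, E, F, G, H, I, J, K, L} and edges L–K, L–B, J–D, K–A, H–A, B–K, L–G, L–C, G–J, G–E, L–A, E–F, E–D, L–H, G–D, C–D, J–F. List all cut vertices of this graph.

L

Removing L increases the component count from 2 to 3, so L is a cut vertex.
By contrast removing E leaves 2 components; it is not a cut vertex. No other vertex is a cut vertex either.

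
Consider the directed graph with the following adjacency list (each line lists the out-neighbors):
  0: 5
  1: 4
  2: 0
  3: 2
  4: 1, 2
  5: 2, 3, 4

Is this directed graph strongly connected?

Yes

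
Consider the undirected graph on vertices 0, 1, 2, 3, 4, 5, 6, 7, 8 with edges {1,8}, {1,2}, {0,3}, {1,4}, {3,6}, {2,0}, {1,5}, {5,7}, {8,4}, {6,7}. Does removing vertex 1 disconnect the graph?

Yes

Deleting 1 raises the number of components from 1 to 2, so 1 is a cut vertex.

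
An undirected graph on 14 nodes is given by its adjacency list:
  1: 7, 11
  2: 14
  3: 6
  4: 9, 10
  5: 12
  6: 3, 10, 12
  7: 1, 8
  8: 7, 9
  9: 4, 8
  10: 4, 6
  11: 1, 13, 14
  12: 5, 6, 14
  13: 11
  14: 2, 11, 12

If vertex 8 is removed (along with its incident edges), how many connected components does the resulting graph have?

With 8 gone, the remaining components are: {1, 2, 3, 4, 5, 6, 7, 9, 10, 11, 12, 13, 14}.
That is 1 component.

1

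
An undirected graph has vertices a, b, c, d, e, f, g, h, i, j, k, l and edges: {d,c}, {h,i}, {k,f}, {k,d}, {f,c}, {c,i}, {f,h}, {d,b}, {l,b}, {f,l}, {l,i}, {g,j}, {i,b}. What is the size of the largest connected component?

e is isolated — a component by itself.
a is isolated — a component by itself.
Starting from g we can reach g, j. That is one component of size 2.
Starting from b we can reach b, c, d, f, h, i, k, l. That is one component of size 8.
The largest has 8 vertices.

8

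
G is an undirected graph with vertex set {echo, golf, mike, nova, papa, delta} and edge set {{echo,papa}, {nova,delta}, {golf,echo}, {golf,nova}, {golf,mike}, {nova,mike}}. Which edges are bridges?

The edges on the cycle golf-nova-mike-golf are not bridges since each lies on that cycle.
But removing nova—delta disconnects nova from delta; removing echo—papa disconnects echo from papa; removing golf—echo disconnects golf from echo — these are bridges.

delta-nova, echo-golf, echo-papa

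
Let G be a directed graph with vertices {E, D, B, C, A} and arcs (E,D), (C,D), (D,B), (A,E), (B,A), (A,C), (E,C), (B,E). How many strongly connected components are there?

1

{A, B, C, D, E} are all mutually reachable — one SCC of size 5.
That gives 1 strongly connected component.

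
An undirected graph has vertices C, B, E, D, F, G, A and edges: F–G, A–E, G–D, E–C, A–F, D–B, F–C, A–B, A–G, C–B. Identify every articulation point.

Removing G, for instance, still leaves 1 component. No single vertex removal increases the component count — the graph has no articulation points.

none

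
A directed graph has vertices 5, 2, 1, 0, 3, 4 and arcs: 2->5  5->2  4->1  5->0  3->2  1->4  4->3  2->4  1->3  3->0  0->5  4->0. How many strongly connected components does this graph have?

1

{0, 1, 2, 3, 4, 5} are all mutually reachable — one SCC of size 6.
That gives 1 strongly connected component.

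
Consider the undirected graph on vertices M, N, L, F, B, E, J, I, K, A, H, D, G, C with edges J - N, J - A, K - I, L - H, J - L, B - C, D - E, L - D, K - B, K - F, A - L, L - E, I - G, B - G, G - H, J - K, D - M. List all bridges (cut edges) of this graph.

B-C, D-M, F-K, J-N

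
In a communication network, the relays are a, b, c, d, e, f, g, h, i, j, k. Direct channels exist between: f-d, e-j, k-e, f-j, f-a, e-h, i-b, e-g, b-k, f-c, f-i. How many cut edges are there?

5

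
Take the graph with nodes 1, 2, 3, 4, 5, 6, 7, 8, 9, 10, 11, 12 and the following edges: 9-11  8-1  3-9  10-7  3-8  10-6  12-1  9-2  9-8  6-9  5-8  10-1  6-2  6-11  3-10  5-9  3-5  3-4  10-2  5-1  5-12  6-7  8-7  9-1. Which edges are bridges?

3-4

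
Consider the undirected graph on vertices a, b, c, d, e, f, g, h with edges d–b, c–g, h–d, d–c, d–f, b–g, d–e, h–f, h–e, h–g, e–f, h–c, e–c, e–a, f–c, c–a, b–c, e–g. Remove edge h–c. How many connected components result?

h and c are still connected via h-d-c, so the component count stays at 1.

1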